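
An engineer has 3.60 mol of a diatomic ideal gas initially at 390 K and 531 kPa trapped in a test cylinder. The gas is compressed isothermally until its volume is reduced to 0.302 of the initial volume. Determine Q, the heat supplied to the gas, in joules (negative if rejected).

-14000 J

V₁ = nRT₁/P₁ = 3.60×8.314×390/531 = 22.0 L.
Isothermal: T stays 390 K; PV = const ⇒ V₂ = 6.64 L, P₂ = 1760 kPa.
ΔU = 0 (ideal gas, T constant).
W = nRT ln(V₂/V₁) = 3.60×8.314×390×ln(0.302) = -14000 J.
Q = ΔU + W = -14000 J.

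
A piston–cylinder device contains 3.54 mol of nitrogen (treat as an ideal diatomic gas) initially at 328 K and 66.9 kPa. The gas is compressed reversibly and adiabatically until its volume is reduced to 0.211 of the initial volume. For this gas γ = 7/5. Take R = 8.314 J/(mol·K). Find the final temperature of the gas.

V₁ = nRT₁/P₁ = 3.54×8.314×328/66.9 = 144 L.
Adiabatic: TV^(γ−1) = const ⇒ T₂ = 328×(4.74)^0.400 = 611 K; PV^γ = const ⇒ P₂ = 591 kPa.

611 K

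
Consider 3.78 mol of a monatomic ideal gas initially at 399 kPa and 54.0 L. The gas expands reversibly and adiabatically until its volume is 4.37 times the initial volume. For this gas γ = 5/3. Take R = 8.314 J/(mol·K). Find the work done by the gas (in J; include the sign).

T₁ = P₁V₁/(nR) = 399×54.0/(3.78×8.314) = 686 K.
Adiabatic: TV^(γ−1) = const ⇒ T₂ = 686×(0.229)^0.667 = 256 K; PV^γ = const ⇒ P₂ = 34.2 kPa.
ΔU = nCvΔT = 3.78×12.5×(256−686) = -20200 J.
Q = 0 for an adiabatic process, so W = −ΔU = 20200 J.

20200 J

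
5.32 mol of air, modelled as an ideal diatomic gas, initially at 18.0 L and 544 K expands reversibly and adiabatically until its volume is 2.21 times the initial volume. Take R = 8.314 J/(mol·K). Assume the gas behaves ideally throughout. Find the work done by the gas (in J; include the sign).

P₁ = nRT₁/V₁ = 5.32×8.314×544/18.0 = 1340 kPa.
Adiabatic: TV^(γ−1) = const ⇒ T₂ = 544×(0.452)^0.400 = 396 K; PV^γ = const ⇒ P₂ = 440 kPa.
ΔU = nCvΔT = 5.32×20.8×(396−544) = -16400 J.
Q = 0 for an adiabatic process, so W = −ΔU = 16400 J.

16400 J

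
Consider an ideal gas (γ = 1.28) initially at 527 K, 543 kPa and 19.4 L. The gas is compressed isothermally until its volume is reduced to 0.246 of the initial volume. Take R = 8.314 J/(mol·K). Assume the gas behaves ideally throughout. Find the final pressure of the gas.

2210 kPa

Isothermal: T stays 527 K; PV = const ⇒ V₂ = 4.77 L, P₂ = 2210 kPa.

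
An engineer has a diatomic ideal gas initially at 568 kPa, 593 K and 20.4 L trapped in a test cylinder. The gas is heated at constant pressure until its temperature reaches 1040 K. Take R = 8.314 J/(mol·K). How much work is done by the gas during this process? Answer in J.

n = P₁V₁/(RT₁) = 568×20.4/(8.314×593) = 2.35 mol.
Isobaric: P stays 568 kPa; V/T = const ⇒ T₂ = 1040 K, V₂ = 35.8 L.
W = PΔV = 568×(35.8−20.4) kPa·L = 8730 J.

8730 J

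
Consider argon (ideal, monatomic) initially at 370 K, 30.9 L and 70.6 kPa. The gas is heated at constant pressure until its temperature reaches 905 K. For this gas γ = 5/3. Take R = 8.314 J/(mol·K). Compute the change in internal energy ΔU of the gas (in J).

4730 J

n = P₁V₁/(RT₁) = 70.6×30.9/(8.314×370) = 0.709 mol.
Isobaric: P stays 70.6 kPa; V/T = const ⇒ T₂ = 905 K, V₂ = 75.6 L.
For an ideal gas ΔU = nCvΔT with Cv = (3/2)R = 12.5 J/(mol·K).
ΔU = 0.709×12.5×(905−370) = 4730 J.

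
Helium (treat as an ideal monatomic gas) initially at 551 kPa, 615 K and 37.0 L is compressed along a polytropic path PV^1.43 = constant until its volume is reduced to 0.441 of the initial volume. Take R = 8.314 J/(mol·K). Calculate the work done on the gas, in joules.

20000 J

n = P₁V₁/(RT₁) = 551×37.0/(8.314×615) = 3.99 mol.
Polytropic n=1.43: T₂ = T₁(V₁/V₂)^(n−1) = 615×(2.27)^0.43 = 875 K; P₂ = P₁(V₁/V₂)^n = 1780 kPa.
W = (P₁V₁−P₂V₂)/(n−1) = (551×37.0−1780×16.3)/0.43 = -20000 J.
Work done on the gas = −W_by = 20000 J.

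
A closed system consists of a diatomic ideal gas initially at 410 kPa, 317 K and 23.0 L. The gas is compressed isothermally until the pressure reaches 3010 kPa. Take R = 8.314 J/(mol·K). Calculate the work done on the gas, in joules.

n = P₁V₁/(RT₁) = 410×23.0/(8.314×317) = 3.58 mol.
Isothermal: T stays 317 K; PV = const ⇒ V₂ = 3.13 L, P₂ = 3010 kPa.
W = nRT ln(V₂/V₁) = 3.58×8.314×317×ln(0.136) = -18800 J.
Work done on the gas = −W_by = 18800 J.

18800 J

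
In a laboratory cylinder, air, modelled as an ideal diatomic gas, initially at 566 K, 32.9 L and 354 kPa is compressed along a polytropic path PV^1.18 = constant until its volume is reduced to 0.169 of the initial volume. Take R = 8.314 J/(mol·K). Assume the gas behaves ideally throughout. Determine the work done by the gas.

n = P₁V₁/(RT₁) = 354×32.9/(8.314×566) = 2.47 mol.
Polytropic n=1.18: T₂ = T₁(V₁/V₂)^(n−1) = 566×(5.92)^0.18 = 779 K; P₂ = P₁(V₁/V₂)^n = 2880 kPa.
W = (P₁V₁−P₂V₂)/(n−1) = (354×32.9−2880×5.56)/0.18 = -24400 J.

-24400 J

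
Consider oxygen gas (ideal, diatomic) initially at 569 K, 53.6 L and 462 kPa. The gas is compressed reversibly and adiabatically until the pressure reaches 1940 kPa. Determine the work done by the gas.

n = P₁V₁/(RT₁) = 462×53.6/(8.314×569) = 5.23 mol.
Adiabatic: T₂/T₁ = (P₂/P₁)^((γ−1)/γ) ⇒ T₂ = 569×(4.20)^0.286 = 857 K; V₂ = 19.2 L.
ΔU = nCvΔT = 5.23×20.8×(857−569) = 31400 J.
Q = 0 for an adiabatic process, so W = −ΔU = -31400 J.

-31400 J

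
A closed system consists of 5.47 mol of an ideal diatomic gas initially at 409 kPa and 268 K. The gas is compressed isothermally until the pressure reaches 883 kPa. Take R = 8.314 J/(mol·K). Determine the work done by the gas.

-9380 J

V₁ = nRT₁/P₁ = 5.47×8.314×268/409 = 29.8 L.
Isothermal: T stays 268 K; PV = const ⇒ V₂ = 13.8 L, P₂ = 883 kPa.
W = nRT ln(V₂/V₁) = 5.47×8.314×268×ln(0.463) = -9380 J.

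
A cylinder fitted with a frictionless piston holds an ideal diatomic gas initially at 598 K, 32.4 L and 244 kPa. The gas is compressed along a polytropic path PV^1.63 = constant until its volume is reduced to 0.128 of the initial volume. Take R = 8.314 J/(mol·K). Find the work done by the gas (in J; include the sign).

-33300 J

n = P₁V₁/(RT₁) = 244×32.4/(8.314×598) = 1.59 mol.
Polytropic n=1.63: T₂ = T₁(V₁/V₂)^(n−1) = 598×(7.81)^0.63 = 2180 K; P₂ = P₁(V₁/V₂)^n = 6960 kPa.
W = (P₁V₁−P₂V₂)/(n−1) = (244×32.4−6960×4.15)/0.63 = -33300 J.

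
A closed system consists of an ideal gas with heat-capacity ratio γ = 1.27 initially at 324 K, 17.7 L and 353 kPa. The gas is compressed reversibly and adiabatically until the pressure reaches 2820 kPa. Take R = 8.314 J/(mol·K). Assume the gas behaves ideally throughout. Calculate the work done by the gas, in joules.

n = P₁V₁/(RT₁) = 353×17.7/(8.314×324) = 2.32 mol.
Adiabatic: T₂/T₁ = (P₂/P₁)^((γ−1)/γ) ⇒ T₂ = 324×(7.99)^0.213 = 504 K; V₂ = 3.45 L.
ΔU = nCvΔT = 2.32×30.8×(504−324) = 12900 J.
Q = 0 for an adiabatic process, so W = −ΔU = -12900 J.

-12900 J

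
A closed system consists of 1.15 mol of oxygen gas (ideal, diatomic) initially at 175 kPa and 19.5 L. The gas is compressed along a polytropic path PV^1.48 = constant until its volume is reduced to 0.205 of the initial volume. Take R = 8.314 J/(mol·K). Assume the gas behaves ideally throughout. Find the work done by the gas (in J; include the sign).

-8100 J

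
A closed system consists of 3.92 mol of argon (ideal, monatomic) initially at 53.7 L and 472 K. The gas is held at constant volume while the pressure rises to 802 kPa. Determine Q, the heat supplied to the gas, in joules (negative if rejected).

41500 J

P₁ = nRT₁/V₁ = 3.92×8.314×472/53.7 = 286 kPa.
Isochoric: V stays 53.7 L; P/T = const ⇒ T₂ = 1320 K, P₂ = 802 kPa.
W = 0 (no volume change).
ΔU = nCvΔT = 3.92×12.5×(1320−472) = 41500 J.
Q = ΔU = 41500 J.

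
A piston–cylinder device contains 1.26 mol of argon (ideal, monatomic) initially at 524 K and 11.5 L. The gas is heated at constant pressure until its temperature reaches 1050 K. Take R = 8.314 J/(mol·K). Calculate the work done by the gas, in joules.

5510 J

P₁ = nRT₁/V₁ = 1.26×8.314×524/11.5 = 477 kPa.
Isobaric: P stays 477 kPa; V/T = const ⇒ T₂ = 1050 K, V₂ = 23.0 L.
W = PΔV = 477×(23.0−11.5) kPa·L = 5510 J.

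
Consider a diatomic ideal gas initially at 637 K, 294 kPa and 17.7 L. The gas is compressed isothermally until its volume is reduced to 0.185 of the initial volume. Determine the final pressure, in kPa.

1590 kPa

Isothermal: T stays 637 K; PV = const ⇒ V₂ = 3.27 L, P₂ = 1590 kPa.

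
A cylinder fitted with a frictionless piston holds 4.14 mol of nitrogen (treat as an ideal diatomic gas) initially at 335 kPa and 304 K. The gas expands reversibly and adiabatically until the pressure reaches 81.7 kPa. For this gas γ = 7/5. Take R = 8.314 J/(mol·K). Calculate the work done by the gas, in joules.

V₁ = nRT₁/P₁ = 4.14×8.314×304/335 = 31.2 L.
Adiabatic: T₂/T₁ = (P₂/P₁)^((γ−1)/γ) ⇒ T₂ = 304×(0.244)^0.286 = 203 K; V₂ = 85.6 L.
ΔU = nCvΔT = 4.14×20.8×(203−304) = -8680 J.
Q = 0 for an adiabatic process, so W = −ΔU = 8680 J.

8680 J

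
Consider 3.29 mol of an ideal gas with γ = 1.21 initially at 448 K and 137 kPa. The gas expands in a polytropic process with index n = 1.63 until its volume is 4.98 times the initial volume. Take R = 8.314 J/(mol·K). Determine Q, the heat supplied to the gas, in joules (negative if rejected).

-24800 J

V₁ = nRT₁/P₁ = 3.29×8.314×448/137 = 89.4 L.
Polytropic n=1.63: T₂ = T₁(V₁/V₂)^(n−1) = 448×(0.201)^0.63 = 163 K; P₂ = P₁(V₁/V₂)^n = 10.0 kPa.
W = (P₁V₁−P₂V₂)/(n−1) = (137×89.4−10.0×445)/0.63 = 12400 J.
ΔU = nCvΔT = 3.29×39.6×(163−448) = -37100 J.
Q = ΔU + W = -24800 J.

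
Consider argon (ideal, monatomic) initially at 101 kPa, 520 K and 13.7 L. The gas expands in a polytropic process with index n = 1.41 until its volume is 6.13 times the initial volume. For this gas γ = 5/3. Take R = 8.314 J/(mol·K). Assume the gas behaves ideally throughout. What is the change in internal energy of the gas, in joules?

n = P₁V₁/(RT₁) = 101×13.7/(8.314×520) = 0.320 mol.
Polytropic n=1.41: T₂ = T₁(V₁/V₂)^(n−1) = 520×(0.163)^0.41 = 247 K; P₂ = P₁(V₁/V₂)^n = 7.83 kPa.
For an ideal gas ΔU = nCvΔT with Cv = (3/2)R = 12.5 J/(mol·K).
ΔU = 0.320×12.5×(247−520) = -1090 J.

-1090 J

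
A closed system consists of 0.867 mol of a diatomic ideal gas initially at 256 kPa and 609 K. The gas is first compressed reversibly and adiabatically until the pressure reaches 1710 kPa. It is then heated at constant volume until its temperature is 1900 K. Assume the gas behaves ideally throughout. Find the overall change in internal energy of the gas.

V₁ = nRT₁/P₁ = 0.867×8.314×609/256 = 17.1 L.
Step 1 — Adiabatic: T₂/T₁ = (P₂/P₁)^((γ−1)/γ) ⇒ T₂ = 609×(6.68)^0.286 = 1050 K; V₂ = 4.42 L.
ΔU = nCvΔT = 0.867×20.8×(1050−609) = 7910 J.
Q = 0 for an adiabatic process, so W = −ΔU = -7910 J.
State after step 1: P = 1710 kPa, V = 4.42 L, T = 1050 K.
Step 2 — Isochoric: V stays 4.42 L; P/T = const ⇒ T₂ = 1900 K, P₂ = 3100 kPa.
W = 0 (no volume change).
ΔU = nCvΔT = 0.867×20.8×(1900−1050) = 15400 J.
Q = ΔU = 15400 J.
Net over both steps: W = -7910 J, Q = 15400 J, ΔU = 23300 J.

23300 J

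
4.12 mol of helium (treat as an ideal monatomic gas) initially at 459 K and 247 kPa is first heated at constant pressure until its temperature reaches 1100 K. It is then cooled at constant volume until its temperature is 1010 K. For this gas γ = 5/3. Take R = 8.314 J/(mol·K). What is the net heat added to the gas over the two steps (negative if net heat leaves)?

50300 J

V₁ = nRT₁/P₁ = 4.12×8.314×459/247 = 63.7 L.
Step 1 — Isobaric: P stays 247 kPa; V/T = const ⇒ T₂ = 1100 K, V₂ = 153 L.
W = PΔV = 247×(153−63.7) kPa·L = 22000 J.
ΔU = nCvΔT = 4.12×12.5×(1100−459) = 32900 J.
Q = ΔU + W = nCpΔT = 54900 J.
State after step 1: P = 247 kPa, V = 153 L, T = 1100 K.
Step 2 — Isochoric: V stays 153 L; P/T = const ⇒ T₂ = 1010 K, P₂ = 227 kPa.
W = 0 (no volume change).
ΔU = nCvΔT = 4.12×12.5×(1010−1100) = -4620 J.
Q = ΔU = -4620 J.
Net over both steps: W = 22000 J, Q = 50300 J, ΔU = 28300 J.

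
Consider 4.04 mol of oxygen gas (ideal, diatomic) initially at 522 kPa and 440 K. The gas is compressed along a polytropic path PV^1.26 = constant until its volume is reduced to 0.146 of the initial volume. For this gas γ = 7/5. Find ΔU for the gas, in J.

24000 J

V₁ = nRT₁/P₁ = 4.04×8.314×440/522 = 28.3 L.
Polytropic n=1.26: T₂ = T₁(V₁/V₂)^(n−1) = 440×(6.85)^0.26 = 726 K; P₂ = P₁(V₁/V₂)^n = 5900 kPa.
For an ideal gas ΔU = nCvΔT with Cv = (5/2)R = 20.8 J/(mol·K).
ΔU = 4.04×20.8×(726−440) = 24000 J.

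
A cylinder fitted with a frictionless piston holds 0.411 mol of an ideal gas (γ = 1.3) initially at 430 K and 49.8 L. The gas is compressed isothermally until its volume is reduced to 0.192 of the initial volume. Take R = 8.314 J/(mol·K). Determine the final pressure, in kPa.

154 kPa

P₁ = nRT₁/V₁ = 0.411×8.314×430/49.8 = 29.5 kPa.
Isothermal: T stays 430 K; PV = const ⇒ V₂ = 9.56 L, P₂ = 154 kPa.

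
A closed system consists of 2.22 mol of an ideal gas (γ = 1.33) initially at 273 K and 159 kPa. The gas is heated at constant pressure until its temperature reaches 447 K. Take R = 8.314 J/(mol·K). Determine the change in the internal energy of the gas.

9730 J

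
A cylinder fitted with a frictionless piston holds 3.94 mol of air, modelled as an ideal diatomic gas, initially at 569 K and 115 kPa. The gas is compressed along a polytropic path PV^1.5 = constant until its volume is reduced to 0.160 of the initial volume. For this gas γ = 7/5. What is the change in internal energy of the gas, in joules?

69900 J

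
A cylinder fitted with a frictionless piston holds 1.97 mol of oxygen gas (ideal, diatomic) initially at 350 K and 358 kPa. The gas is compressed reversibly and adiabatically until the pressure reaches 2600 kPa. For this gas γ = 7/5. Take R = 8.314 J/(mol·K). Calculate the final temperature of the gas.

617 K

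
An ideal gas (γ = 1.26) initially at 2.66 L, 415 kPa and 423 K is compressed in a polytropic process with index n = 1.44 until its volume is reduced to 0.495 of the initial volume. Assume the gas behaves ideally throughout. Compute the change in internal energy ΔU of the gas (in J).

1540 J

n = P₁V₁/(RT₁) = 415×2.66/(8.314×423) = 0.314 mol.
Polytropic n=1.44: T₂ = T₁(V₁/V₂)^(n−1) = 423×(2.02)^0.44 = 576 K; P₂ = P₁(V₁/V₂)^n = 1140 kPa.
For an ideal gas ΔU = nCvΔT with Cv = R/(γ−1) = 32.0 J/(mol·K).
ΔU = 0.314×32.0×(576−423) = 1540 J.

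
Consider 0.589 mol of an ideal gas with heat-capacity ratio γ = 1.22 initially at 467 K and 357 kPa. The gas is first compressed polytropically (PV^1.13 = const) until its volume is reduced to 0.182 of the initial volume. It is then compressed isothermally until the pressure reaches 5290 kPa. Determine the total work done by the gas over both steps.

-6560 J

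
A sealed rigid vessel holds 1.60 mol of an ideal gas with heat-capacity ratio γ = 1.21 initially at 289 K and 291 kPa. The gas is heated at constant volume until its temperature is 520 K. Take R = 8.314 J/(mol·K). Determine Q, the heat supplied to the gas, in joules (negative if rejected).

V₁ = nRT₁/P₁ = 1.60×8.314×289/291 = 13.2 L.
Isochoric: V stays 13.2 L; P/T = const ⇒ T₂ = 520 K, P₂ = 524 kPa.
W = 0 (no volume change).
ΔU = nCvΔT = 1.60×39.6×(520−289) = 14600 J.
Q = ΔU = 14600 J.

14600 J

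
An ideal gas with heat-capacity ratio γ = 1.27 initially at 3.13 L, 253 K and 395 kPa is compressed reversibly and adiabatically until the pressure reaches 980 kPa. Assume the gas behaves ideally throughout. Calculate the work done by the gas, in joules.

-976 J

n = P₁V₁/(RT₁) = 395×3.13/(8.314×253) = 0.588 mol.
Adiabatic: T₂/T₁ = (P₂/P₁)^((γ−1)/γ) ⇒ T₂ = 253×(2.48)^0.213 = 307 K; V₂ = 1.53 L.
ΔU = nCvΔT = 0.588×30.8×(307−253) = 976 J.
Q = 0 for an adiabatic process, so W = −ΔU = -976 J.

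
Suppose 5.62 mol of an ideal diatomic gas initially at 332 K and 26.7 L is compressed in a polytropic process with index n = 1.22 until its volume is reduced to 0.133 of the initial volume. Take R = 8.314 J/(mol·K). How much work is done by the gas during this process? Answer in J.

-39400 J

P₁ = nRT₁/V₁ = 5.62×8.314×332/26.7 = 581 kPa.
Polytropic n=1.22: T₂ = T₁(V₁/V₂)^(n−1) = 332×(7.52)^0.22 = 517 K; P₂ = P₁(V₁/V₂)^n = 6810 kPa.
W = (P₁V₁−P₂V₂)/(n−1) = (581×26.7−6810×3.55)/0.22 = -39400 J.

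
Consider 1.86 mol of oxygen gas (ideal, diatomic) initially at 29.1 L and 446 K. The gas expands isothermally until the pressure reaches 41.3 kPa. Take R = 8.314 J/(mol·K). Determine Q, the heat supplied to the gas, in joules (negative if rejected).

12100 J

P₁ = nRT₁/V₁ = 1.86×8.314×446/29.1 = 237 kPa.
Isothermal: T stays 446 K; PV = const ⇒ V₂ = 167 L, P₂ = 41.3 kPa.
ΔU = 0 (ideal gas, T constant).
W = nRT ln(V₂/V₁) = 1.86×8.314×446×ln(5.74) = 12100 J.
Q = ΔU + W = 12100 J.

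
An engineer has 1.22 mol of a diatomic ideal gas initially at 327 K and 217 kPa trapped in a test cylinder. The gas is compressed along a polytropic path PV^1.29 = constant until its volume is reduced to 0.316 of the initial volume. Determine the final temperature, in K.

457 K

V₁ = nRT₁/P₁ = 1.22×8.314×327/217 = 15.3 L.
Polytropic n=1.29: T₂ = T₁(V₁/V₂)^(n−1) = 327×(3.16)^0.29 = 457 K; P₂ = P₁(V₁/V₂)^n = 959 kPa.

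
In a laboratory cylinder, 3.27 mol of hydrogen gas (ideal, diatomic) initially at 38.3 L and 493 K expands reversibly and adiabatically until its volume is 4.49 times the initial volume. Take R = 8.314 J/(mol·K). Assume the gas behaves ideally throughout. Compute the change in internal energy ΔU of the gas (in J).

-15100 J

P₁ = nRT₁/V₁ = 3.27×8.314×493/38.3 = 350 kPa.
Adiabatic: TV^(γ−1) = const ⇒ T₂ = 493×(0.223)^0.400 = 270 K; PV^γ = const ⇒ P₂ = 42.7 kPa.
For an ideal gas ΔU = nCvΔT with Cv = (5/2)R = 20.8 J/(mol·K).
ΔU = 3.27×20.8×(270−493) = -15100 J.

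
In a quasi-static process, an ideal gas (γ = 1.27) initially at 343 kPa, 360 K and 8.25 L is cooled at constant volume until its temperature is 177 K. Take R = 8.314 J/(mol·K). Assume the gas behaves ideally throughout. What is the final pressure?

Isochoric: V stays 8.25 L; P/T = const ⇒ T₂ = 177 K, P₂ = 169 kPa.

169 kPa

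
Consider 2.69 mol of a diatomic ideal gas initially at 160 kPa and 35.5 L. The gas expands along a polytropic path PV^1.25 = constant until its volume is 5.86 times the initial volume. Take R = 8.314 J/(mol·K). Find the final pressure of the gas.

T₁ = P₁V₁/(nR) = 160×35.5/(2.69×8.314) = 254 K.
Polytropic n=1.25: T₂ = T₁(V₁/V₂)^(n−1) = 254×(0.171)^0.25 = 163 K; P₂ = P₁(V₁/V₂)^n = 17.5 kPa.

17.5 kPa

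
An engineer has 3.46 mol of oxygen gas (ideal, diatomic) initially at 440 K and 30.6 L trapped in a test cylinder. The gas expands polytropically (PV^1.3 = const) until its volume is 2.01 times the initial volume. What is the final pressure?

P₁ = nRT₁/V₁ = 3.46×8.314×440/30.6 = 414 kPa.
Polytropic n=1.3: T₂ = T₁(V₁/V₂)^(n−1) = 440×(0.498)^0.30 = 357 K; P₂ = P₁(V₁/V₂)^n = 167 kPa.

167 kPa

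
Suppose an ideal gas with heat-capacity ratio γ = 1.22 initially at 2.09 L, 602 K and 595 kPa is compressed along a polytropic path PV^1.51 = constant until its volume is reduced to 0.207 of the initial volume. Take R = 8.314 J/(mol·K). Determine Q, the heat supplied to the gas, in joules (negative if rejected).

3960 J

n = P₁V₁/(RT₁) = 595×2.09/(8.314×602) = 0.248 mol.
Polytropic n=1.51: T₂ = T₁(V₁/V₂)^(n−1) = 602×(4.83)^0.51 = 1340 K; P₂ = P₁(V₁/V₂)^n = 6420 kPa.
W = (P₁V₁−P₂V₂)/(n−1) = (595×2.09−6420×0.433)/0.51 = -3010 J.
ΔU = nCvΔT = 0.248×37.8×(1340−602) = 6970 J.
Q = ΔU + W = 3960 J.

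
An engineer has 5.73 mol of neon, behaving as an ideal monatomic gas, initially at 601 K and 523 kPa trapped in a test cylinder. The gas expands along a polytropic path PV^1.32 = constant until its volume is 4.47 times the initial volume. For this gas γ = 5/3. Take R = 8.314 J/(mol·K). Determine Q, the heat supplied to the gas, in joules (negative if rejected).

17700 J

V₁ = nRT₁/P₁ = 5.73×8.314×601/523 = 54.7 L.
Polytropic n=1.32: T₂ = T₁(V₁/V₂)^(n−1) = 601×(0.224)^0.32 = 372 K; P₂ = P₁(V₁/V₂)^n = 72.5 kPa.
W = (P₁V₁−P₂V₂)/(n−1) = (523×54.7−72.5×245)/0.32 = 34100 J.
ΔU = nCvΔT = 5.73×12.5×(372−601) = -16300 J.
Q = ΔU + W = 17700 J.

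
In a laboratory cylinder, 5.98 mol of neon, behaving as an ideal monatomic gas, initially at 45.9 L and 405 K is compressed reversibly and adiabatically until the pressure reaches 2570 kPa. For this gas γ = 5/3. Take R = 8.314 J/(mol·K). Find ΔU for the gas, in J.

P₁ = nRT₁/V₁ = 5.98×8.314×405/45.9 = 439 kPa.
Adiabatic: T₂/T₁ = (P₂/P₁)^((γ−1)/γ) ⇒ T₂ = 405×(5.86)^0.400 = 821 K; V₂ = 15.9 L.
For an ideal gas ΔU = nCvΔT with Cv = (3/2)R = 12.5 J/(mol·K).
ΔU = 5.98×12.5×(821−405) = 31100 J.

31100 J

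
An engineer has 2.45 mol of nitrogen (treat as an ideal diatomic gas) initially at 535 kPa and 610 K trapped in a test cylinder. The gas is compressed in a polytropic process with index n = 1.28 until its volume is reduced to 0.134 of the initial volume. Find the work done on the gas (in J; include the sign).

33500 J

V₁ = nRT₁/P₁ = 2.45×8.314×610/535 = 23.2 L.
Polytropic n=1.28: T₂ = T₁(V₁/V₂)^(n−1) = 610×(7.46)^0.28 = 1070 K; P₂ = P₁(V₁/V₂)^n = 7010 kPa.
W = (P₁V₁−P₂V₂)/(n−1) = (535×23.2−7010×3.11)/0.28 = -33500 J.
Work done on the gas = −W_by = 33500 J.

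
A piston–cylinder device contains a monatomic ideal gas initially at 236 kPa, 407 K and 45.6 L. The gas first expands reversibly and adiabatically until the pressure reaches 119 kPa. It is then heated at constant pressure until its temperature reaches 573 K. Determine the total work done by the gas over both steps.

n = P₁V₁/(RT₁) = 236×45.6/(8.314×407) = 3.18 mol.
Step 1 — Adiabatic: T₂/T₁ = (P₂/P₁)^((γ−1)/γ) ⇒ T₂ = 407×(0.504)^0.400 = 309 K; V₂ = 68.8 L.
ΔU = nCvΔT = 3.18×12.5×(309−407) = -3870 J.
Q = 0 for an adiabatic process, so W = −ΔU = 3870 J.
State after step 1: P = 119 kPa, V = 68.8 L, T = 309 K.
Step 2 — Isobaric: P stays 119 kPa; V/T = const ⇒ T₂ = 573 K, V₂ = 127 L.
W = PΔV = 119×(127−68.8) kPa·L = 6970 J.
ΔU = nCvΔT = 3.18×12.5×(573−309) = 10500 J.
Q = ΔU + W = nCpΔT = 17400 J.
Net over both steps: W = 10800 J, Q = 17400 J, ΔU = 6580 J.

10800 J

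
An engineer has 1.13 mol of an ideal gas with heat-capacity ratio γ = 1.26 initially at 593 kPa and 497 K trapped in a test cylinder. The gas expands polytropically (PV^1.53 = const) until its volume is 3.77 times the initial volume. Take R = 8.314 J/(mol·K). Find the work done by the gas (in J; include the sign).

V₁ = nRT₁/P₁ = 1.13×8.314×497/593 = 7.87 L.
Polytropic n=1.53: T₂ = T₁(V₁/V₂)^(n−1) = 497×(0.265)^0.53 = 246 K; P₂ = P₁(V₁/V₂)^n = 77.8 kPa.
W = (P₁V₁−P₂V₂)/(n−1) = (593×7.87−77.8×29.7)/0.53 = 4450 J.

4450 J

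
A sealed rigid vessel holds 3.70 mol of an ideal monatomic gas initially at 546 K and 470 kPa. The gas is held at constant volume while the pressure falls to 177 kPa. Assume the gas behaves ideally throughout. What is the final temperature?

V₁ = nRT₁/P₁ = 3.70×8.314×546/470 = 35.7 L.
Isochoric: V stays 35.7 L; P/T = const ⇒ T₂ = 206 K, P₂ = 177 kPa.

206 K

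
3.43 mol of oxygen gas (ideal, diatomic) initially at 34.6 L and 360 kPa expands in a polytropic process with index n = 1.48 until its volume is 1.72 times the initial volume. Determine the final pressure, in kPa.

T₁ = P₁V₁/(nR) = 360×34.6/(3.43×8.314) = 437 K.
Polytropic n=1.48: T₂ = T₁(V₁/V₂)^(n−1) = 437×(0.581)^0.48 = 337 K; P₂ = P₁(V₁/V₂)^n = 161 kPa.

161 kPa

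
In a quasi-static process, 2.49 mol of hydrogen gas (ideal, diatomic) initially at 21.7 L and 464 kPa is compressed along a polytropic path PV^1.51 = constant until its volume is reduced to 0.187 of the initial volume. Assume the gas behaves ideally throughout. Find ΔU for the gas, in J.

T₁ = P₁V₁/(nR) = 464×21.7/(2.49×8.314) = 486 K.
Polytropic n=1.51: T₂ = T₁(V₁/V₂)^(n−1) = 486×(5.35)^0.51 = 1140 K; P₂ = P₁(V₁/V₂)^n = 5830 kPa.
For an ideal gas ΔU = nCvΔT with Cv = (5/2)R = 20.8 J/(mol·K).
ΔU = 2.49×20.8×(1140−486) = 34000 J.

34000 J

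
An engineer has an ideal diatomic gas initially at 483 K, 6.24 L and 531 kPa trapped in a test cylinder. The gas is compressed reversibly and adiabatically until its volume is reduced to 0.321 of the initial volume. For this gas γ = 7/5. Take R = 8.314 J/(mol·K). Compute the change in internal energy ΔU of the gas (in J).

4770 J

n = P₁V₁/(RT₁) = 531×6.24/(8.314×483) = 0.825 mol.
Adiabatic: TV^(γ−1) = const ⇒ T₂ = 483×(3.12)^0.400 = 761 K; PV^γ = const ⇒ P₂ = 2610 kPa.
For an ideal gas ΔU = nCvΔT with Cv = (5/2)R = 20.8 J/(mol·K).
ΔU = 0.825×20.8×(761−483) = 4770 J.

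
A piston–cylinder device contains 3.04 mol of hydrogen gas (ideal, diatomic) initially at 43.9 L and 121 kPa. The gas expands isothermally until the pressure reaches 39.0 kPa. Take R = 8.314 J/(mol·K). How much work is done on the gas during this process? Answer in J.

-6010 J

T₁ = P₁V₁/(nR) = 121×43.9/(3.04×8.314) = 210 K.
Isothermal: T stays 210 K; PV = const ⇒ V₂ = 136 L, P₂ = 39.0 kPa.
W = nRT ln(V₂/V₁) = 3.04×8.314×210×ln(3.10) = 6010 J.
Work done on the gas = −W_by = -6010 J.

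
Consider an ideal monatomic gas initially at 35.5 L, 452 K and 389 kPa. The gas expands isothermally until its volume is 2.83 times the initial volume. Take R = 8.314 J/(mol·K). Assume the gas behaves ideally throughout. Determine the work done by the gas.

14400 J

n = P₁V₁/(RT₁) = 389×35.5/(8.314×452) = 3.67 mol.
Isothermal: T stays 452 K; PV = const ⇒ V₂ = 100 L, P₂ = 137 kPa.
W = nRT ln(V₂/V₁) = 3.67×8.314×452×ln(2.83) = 14400 J.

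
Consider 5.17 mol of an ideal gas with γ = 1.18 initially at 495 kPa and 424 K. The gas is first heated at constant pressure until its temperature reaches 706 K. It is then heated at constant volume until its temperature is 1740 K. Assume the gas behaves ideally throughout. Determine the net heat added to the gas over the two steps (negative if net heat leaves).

V₁ = nRT₁/P₁ = 5.17×8.314×424/495 = 36.8 L.
Step 1 — Isobaric: P stays 495 kPa; V/T = const ⇒ T₂ = 706 K, V₂ = 61.3 L.
W = PΔV = 495×(61.3−36.8) kPa·L = 12100 J.
ΔU = nCvΔT = 5.17×46.2×(706−424) = 67300 J.
Q = ΔU + W = nCpΔT = 79500 J.
State after step 1: P = 495 kPa, V = 61.3 L, T = 706 K.
Step 2 — Isochoric: V stays 61.3 L; P/T = const ⇒ T₂ = 1740 K, P₂ = 1220 kPa.
W = 0 (no volume change).
ΔU = nCvΔT = 5.17×46.2×(1740−706) = 247000 J.
Q = ΔU = 247000 J.
Net over both steps: W = 12100 J, Q = 326000 J, ΔU = 314000 J.

326000 J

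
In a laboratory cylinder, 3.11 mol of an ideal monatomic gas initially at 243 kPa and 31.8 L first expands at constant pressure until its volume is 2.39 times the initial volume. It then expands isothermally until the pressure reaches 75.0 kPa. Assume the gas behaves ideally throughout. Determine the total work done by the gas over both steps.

32500 J

T₁ = P₁V₁/(nR) = 243×31.8/(3.11×8.314) = 299 K.
Step 1 — Isobaric: P stays 243 kPa; V/T = const ⇒ T₂ = 714 K, V₂ = 76.0 L.
W = PΔV = 243×(76.0−31.8) kPa·L = 10700 J.
ΔU = nCvΔT = 3.11×12.5×(714−299) = 16100 J.
Q = ΔU + W = nCpΔT = 26900 J.
State after step 1: P = 243 kPa, V = 76.0 L, T = 714 K.
Step 2 — Isothermal: T stays 714 K; PV = const ⇒ V₂ = 246 L, P₂ = 75.0 kPa.
ΔU = 0 (ideal gas, T constant).
W = nRT ln(V₂/V₁) = 3.11×8.314×714×ln(3.24) = 21700 J.
Q = ΔU + W = 21700 J.
Net over both steps: W = 32500 J, Q = 48600 J, ΔU = 16100 J.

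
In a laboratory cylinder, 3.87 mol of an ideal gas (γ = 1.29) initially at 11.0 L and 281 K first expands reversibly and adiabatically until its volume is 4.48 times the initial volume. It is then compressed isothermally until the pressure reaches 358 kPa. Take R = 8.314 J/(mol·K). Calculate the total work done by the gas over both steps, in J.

4540 J

P₁ = nRT₁/V₁ = 3.87×8.314×281/11.0 = 822 kPa.
Step 1 — Adiabatic: TV^(γ−1) = const ⇒ T₂ = 281×(0.223)^0.290 = 182 K; PV^γ = const ⇒ P₂ = 119 kPa.
ΔU = nCvΔT = 3.87×28.7×(182−281) = -11000 J.
Q = 0 for an adiabatic process, so W = −ΔU = 11000 J.
State after step 1: P = 119 kPa, V = 49.3 L, T = 182 K.
Step 2 — Isothermal: T stays 182 K; PV = const ⇒ V₂ = 16.3 L, P₂ = 358 kPa.
ΔU = 0 (ideal gas, T constant).
W = nRT ln(V₂/V₁) = 3.87×8.314×182×ln(0.332) = -6460 J.
Q = ΔU + W = -6460 J.
Net over both steps: W = 4540 J, Q = -6460 J, ΔU = -11000 J.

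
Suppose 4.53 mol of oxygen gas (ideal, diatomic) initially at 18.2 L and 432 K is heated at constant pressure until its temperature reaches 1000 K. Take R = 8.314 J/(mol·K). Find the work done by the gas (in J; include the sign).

21400 J

P₁ = nRT₁/V₁ = 4.53×8.314×432/18.2 = 894 kPa.
Isobaric: P stays 894 kPa; V/T = const ⇒ T₂ = 1000 K, V₂ = 42.1 L.
W = PΔV = 894×(42.1−18.2) kPa·L = 21400 J.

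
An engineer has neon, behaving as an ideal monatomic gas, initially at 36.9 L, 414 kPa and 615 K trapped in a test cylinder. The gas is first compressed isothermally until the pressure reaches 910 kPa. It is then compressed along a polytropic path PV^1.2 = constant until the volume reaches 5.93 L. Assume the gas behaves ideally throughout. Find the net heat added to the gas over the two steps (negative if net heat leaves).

n = P₁V₁/(RT₁) = 414×36.9/(8.314×615) = 2.99 mol.
Step 1 — Isothermal: T stays 615 K; PV = const ⇒ V₂ = 16.8 L, P₂ = 910 kPa.
ΔU = 0 (ideal gas, T constant).
W = nRT ln(V₂/V₁) = 2.99×8.314×615×ln(0.455) = -12000 J.
Q = ΔU + W = -12000 J.
State after step 1: P = 910 kPa, V = 16.8 L, T = 615 K.
Step 2 — Polytropic n=1.2: T₂ = T₁(V₁/V₂)^(n−1) = 615×(2.83)^0.20 = 757 K; P₂ = P₁(V₁/V₂)^n = 3170 kPa.
W = (P₁V₁−P₂V₂)/(n−1) = (910×16.8−3170×5.93)/0.20 = -17700 J.
ΔU = nCvΔT = 2.99×12.5×(757−615) = 5300 J.
Q = ΔU + W = -12400 J.
Net over both steps: W = -29700 J, Q = -24400 J, ΔU = 5300 J.

-24400 J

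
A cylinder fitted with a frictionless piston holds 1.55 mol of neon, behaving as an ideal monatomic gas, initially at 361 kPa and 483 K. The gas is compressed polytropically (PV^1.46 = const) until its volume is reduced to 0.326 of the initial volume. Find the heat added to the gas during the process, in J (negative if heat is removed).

-2830 J

V₁ = nRT₁/P₁ = 1.55×8.314×483/361 = 17.2 L.
Polytropic n=1.46: T₂ = T₁(V₁/V₂)^(n−1) = 483×(3.07)^0.46 = 809 K; P₂ = P₁(V₁/V₂)^n = 1850 kPa.
W = (P₁V₁−P₂V₂)/(n−1) = (361×17.2−1850×5.62)/0.46 = -9130 J.
ΔU = nCvΔT = 1.55×12.5×(809−483) = 6300 J.
Q = ΔU + W = -2830 J.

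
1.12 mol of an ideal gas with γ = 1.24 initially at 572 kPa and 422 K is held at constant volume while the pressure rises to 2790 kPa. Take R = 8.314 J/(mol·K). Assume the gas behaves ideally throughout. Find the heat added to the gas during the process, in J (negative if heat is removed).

63500 J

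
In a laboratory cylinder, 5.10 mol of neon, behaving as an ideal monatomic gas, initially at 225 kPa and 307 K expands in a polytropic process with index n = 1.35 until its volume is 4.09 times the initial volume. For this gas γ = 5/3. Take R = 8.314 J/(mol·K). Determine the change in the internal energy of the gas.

-7600 J

V₁ = nRT₁/P₁ = 5.10×8.314×307/225 = 57.9 L.
Polytropic n=1.35: T₂ = T₁(V₁/V₂)^(n−1) = 307×(0.244)^0.35 = 188 K; P₂ = P₁(V₁/V₂)^n = 33.6 kPa.
For an ideal gas ΔU = nCvΔT with Cv = (3/2)R = 12.5 J/(mol·K).
ΔU = 5.10×12.5×(188−307) = -7600 J.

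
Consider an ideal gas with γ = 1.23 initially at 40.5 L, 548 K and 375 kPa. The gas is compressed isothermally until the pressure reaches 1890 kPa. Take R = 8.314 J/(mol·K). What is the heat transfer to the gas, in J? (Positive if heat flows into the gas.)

-24600 J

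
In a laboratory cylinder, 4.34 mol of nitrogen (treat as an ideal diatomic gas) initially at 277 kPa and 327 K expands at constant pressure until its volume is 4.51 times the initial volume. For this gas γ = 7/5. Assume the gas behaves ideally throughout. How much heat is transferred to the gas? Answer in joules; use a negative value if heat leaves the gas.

145000 J

V₁ = nRT₁/P₁ = 4.34×8.314×327/277 = 42.6 L.
Isobaric: P stays 277 kPa; V/T = const ⇒ T₂ = 1470 K, V₂ = 192 L.
W = PΔV = 277×(192−42.6) kPa·L = 41400 J.
ΔU = nCvΔT = 4.34×20.8×(1470−327) = 104000 J.
Q = ΔU + W = nCpΔT = 145000 J.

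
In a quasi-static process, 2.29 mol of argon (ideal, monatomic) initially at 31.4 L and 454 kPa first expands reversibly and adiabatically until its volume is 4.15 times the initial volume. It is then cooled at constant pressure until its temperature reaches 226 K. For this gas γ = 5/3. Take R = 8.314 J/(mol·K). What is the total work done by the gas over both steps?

11900 J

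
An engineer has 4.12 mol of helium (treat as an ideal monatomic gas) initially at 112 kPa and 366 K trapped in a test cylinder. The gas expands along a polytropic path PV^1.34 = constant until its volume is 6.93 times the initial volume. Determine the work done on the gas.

-17800 J

V₁ = nRT₁/P₁ = 4.12×8.314×366/112 = 112 L.
Polytropic n=1.34: T₂ = T₁(V₁/V₂)^(n−1) = 366×(0.144)^0.34 = 190 K; P₂ = P₁(V₁/V₂)^n = 8.37 kPa.
W = (P₁V₁−P₂V₂)/(n−1) = (112×112−8.37×776)/0.34 = 17800 J.
Work done on the gas = −W_by = -17800 J.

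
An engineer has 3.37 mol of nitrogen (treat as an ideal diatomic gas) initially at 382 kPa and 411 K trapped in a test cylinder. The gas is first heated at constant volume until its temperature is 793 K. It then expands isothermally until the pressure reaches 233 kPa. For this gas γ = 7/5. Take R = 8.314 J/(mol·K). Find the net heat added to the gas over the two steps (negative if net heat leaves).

V₁ = nRT₁/P₁ = 3.37×8.314×411/382 = 30.1 L.
Step 1 — Isochoric: V stays 30.1 L; P/T = const ⇒ T₂ = 793 K, P₂ = 737 kPa.
W = 0 (no volume change).
ΔU = nCvΔT = 3.37×20.8×(793−411) = 26800 J.
Q = ΔU = 26800 J.
State after step 1: P = 737 kPa, V = 30.1 L, T = 793 K.
Step 2 — Isothermal: T stays 793 K; PV = const ⇒ V₂ = 95.4 L, P₂ = 233 kPa.
ΔU = 0 (ideal gas, T constant).
W = nRT ln(V₂/V₁) = 3.37×8.314×793×ln(3.16) = 25600 J.
Q = ΔU + W = 25600 J.
Net over both steps: W = 25600 J, Q = 52300 J, ΔU = 26800 J.

52300 J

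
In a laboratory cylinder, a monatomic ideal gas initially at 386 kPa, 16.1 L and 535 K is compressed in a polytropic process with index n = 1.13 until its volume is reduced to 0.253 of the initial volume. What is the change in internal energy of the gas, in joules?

1820 J

n = P₁V₁/(RT₁) = 386×16.1/(8.314×535) = 1.40 mol.
Polytropic n=1.13: T₂ = T₁(V₁/V₂)^(n−1) = 535×(3.95)^0.13 = 640 K; P₂ = P₁(V₁/V₂)^n = 1820 kPa.
For an ideal gas ΔU = nCvΔT with Cv = (3/2)R = 12.5 J/(mol·K).
ΔU = 1.40×12.5×(640−535) = 1820 J.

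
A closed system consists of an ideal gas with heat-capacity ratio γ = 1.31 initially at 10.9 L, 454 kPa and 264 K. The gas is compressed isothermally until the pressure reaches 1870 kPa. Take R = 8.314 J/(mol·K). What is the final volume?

Isothermal: T stays 264 K; PV = const ⇒ V₂ = 2.65 L, P₂ = 1870 kPa.

2.65 L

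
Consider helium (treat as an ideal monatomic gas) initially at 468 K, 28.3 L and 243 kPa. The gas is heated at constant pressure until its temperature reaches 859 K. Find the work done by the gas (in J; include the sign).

5750 J

n = P₁V₁/(RT₁) = 243×28.3/(8.314×468) = 1.77 mol.
Isobaric: P stays 243 kPa; V/T = const ⇒ T₂ = 859 K, V₂ = 51.9 L.
W = PΔV = 243×(51.9−28.3) kPa·L = 5750 J.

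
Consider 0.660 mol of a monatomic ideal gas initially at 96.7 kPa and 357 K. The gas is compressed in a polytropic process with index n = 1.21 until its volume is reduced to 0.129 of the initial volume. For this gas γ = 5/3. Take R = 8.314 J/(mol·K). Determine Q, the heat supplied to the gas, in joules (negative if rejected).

-3430 J

V₁ = nRT₁/P₁ = 0.660×8.314×357/96.7 = 20.3 L.
Polytropic n=1.21: T₂ = T₁(V₁/V₂)^(n−1) = 357×(7.75)^0.21 = 549 K; P₂ = P₁(V₁/V₂)^n = 1150 kPa.
W = (P₁V₁−P₂V₂)/(n−1) = (96.7×20.3−1150×2.61)/0.21 = -5010 J.
ΔU = nCvΔT = 0.660×12.5×(549−357) = 1580 J.
Q = ΔU + W = -3430 J.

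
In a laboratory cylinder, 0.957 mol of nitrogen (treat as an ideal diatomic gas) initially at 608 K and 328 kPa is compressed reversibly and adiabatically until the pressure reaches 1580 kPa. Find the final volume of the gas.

4.80 L

V₁ = nRT₁/P₁ = 0.957×8.314×608/328 = 14.7 L.
Adiabatic: T₂/T₁ = (P₂/P₁)^((γ−1)/γ) ⇒ T₂ = 608×(4.82)^0.286 = 953 K; V₂ = 4.80 L.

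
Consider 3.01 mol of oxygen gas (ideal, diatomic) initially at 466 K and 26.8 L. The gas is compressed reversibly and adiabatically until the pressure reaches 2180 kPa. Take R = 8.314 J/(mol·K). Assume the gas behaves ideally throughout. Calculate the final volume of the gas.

P₁ = nRT₁/V₁ = 3.01×8.314×466/26.8 = 435 kPa.
Adiabatic: T₂/T₁ = (P₂/P₁)^((γ−1)/γ) ⇒ T₂ = 466×(5.01)^0.286 = 738 K; V₂ = 8.48 L.

8.48 L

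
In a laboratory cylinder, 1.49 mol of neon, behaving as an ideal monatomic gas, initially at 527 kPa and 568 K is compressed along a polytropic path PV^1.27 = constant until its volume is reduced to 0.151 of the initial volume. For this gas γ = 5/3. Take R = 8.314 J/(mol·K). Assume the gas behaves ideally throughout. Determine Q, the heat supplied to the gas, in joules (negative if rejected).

-10300 J

V₁ = nRT₁/P₁ = 1.49×8.314×568/527 = 13.4 L.
Polytropic n=1.27: T₂ = T₁(V₁/V₂)^(n−1) = 568×(6.62)^0.27 = 946 K; P₂ = P₁(V₁/V₂)^n = 5810 kPa.
W = (P₁V₁−P₂V₂)/(n−1) = (527×13.4−5810×2.02)/0.27 = -17400 J.
ΔU = nCvΔT = 1.49×12.5×(946−568) = 7030 J.
Q = ΔU + W = -10300 J.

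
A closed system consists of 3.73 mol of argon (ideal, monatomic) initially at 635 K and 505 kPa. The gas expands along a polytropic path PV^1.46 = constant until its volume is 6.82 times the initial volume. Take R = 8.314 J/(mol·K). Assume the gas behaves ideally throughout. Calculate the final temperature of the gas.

V₁ = nRT₁/P₁ = 3.73×8.314×635/505 = 39.0 L.
Polytropic n=1.46: T₂ = T₁(V₁/V₂)^(n−1) = 635×(0.147)^0.46 = 263 K; P₂ = P₁(V₁/V₂)^n = 30.6 kPa.

263 K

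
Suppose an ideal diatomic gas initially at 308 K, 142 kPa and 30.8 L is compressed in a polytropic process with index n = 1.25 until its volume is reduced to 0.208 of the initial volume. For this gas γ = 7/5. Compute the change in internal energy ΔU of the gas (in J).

5260 J

n = P₁V₁/(RT₁) = 142×30.8/(8.314×308) = 1.71 mol.
Polytropic n=1.25: T₂ = T₁(V₁/V₂)^(n−1) = 308×(4.81)^0.25 = 456 K; P₂ = P₁(V₁/V₂)^n = 1010 kPa.
For an ideal gas ΔU = nCvΔT with Cv = (5/2)R = 20.8 J/(mol·K).
ΔU = 1.71×20.8×(456−308) = 5260 J.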